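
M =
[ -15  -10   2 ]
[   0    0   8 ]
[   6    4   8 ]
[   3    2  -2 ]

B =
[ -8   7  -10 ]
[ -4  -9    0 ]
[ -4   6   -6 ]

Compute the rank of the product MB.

2

First compute MB:
[[152,  -3, 138],
 [-32,  48, -48],
 [-96,  54, -108],
 [-24,  -9, -18]]
Now row reduce the product.
R2 ← R2 + (4/19)·R1: [0, 900/19, -360/19]
R3 ← R3 + (12/19)·R1: [0, 990/19, -396/19]
R4 ← R4 + (3/19)·R1: [0, -180/19, 72/19]
R3 ← R3 − (11/10)·R2: [0, 0, 0]
R4 ← R4 + (1/5)·R2: [0, 0, 0]
2 nonzero rows, so rank(MB) = 2.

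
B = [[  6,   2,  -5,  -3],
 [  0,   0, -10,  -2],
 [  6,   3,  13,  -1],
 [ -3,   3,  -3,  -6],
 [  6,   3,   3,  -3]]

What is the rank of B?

3

Row reduce to echelon form.
R3 ← R3 − R1: [0, 1, 18, 2]
R4 ← R4 + (1/2)·R1: [0, 4, -11/2, -15/2]
R5 ← R5 − R1: [0, 1, 8, 0]
Swap R2 ↔ R3
R4 ← R4 − (4)·R2: [0, 0, -155/2, -31/2]
R5 ← R5 − R2: [0, 0, -10, -2]
R4 ← R4 − (31/4)·R3: [0, 0, 0, 0]
R5 ← R5 − R3: [0, 0, 0, 0]
Echelon form has 3 nonzero rows, so rank(B) = 3.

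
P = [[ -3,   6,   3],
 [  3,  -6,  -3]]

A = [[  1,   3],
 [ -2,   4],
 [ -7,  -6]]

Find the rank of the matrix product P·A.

First compute PA:
[[-36,  -3],
 [ 36,   3]]
Now row reduce the product.
R2 ← R2 + R1: [0, 0]
1 nonzero row, so rank(PA) = 1.

1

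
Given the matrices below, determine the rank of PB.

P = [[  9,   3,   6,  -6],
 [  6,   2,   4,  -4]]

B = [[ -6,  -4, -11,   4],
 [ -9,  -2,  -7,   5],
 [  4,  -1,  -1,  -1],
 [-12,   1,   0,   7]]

First compute PB:
[[ 15, -54, -126,   3],
 [ 10, -36, -84,   2]]
Now row reduce the product.
R2 ← R2 − (2/3)·R1: [0, 0, 0, 0]
1 nonzero row, so rank(PB) = 1.

1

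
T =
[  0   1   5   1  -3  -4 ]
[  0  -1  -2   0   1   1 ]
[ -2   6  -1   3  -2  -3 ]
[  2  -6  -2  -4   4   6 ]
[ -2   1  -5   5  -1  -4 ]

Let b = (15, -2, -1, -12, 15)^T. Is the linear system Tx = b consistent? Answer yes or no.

yes

Row reduce the augmented matrix [T | b].
Swap R1 ↔ R3
R4 ← R4 + R1: [0, 0, -3, -1, 2, 3, -13]
R5 ← R5 − R1: [0, -5, -4, 2, 1, -1, 16]
R3 ← R3 + R2: [0, 0, 3, 1, -2, -3, 13]
R5 ← R5 − (5)·R2: [0, 0, 6, 2, -4, -6, 26]
R4 ← R4 + R3: [0, 0, 0, 0, 0, 0, 0]
R5 ← R5 − (2)·R3: [0, 0, 0, 0, 0, 0, 0]
The echelon form has 3 nonzero rows, and every pivot lies in the first 6 columns, so rank(T) = rank([T|b]) = 3.
The system is consistent.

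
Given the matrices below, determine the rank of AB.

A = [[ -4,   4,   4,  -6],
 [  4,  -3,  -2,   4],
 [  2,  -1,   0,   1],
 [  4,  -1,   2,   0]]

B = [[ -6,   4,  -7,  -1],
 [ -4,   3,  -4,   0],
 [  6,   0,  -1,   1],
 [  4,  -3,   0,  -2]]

2

First compute AB:
[[  8,  14,   8,  20],
 [ -8,  -5, -14, -14],
 [ -4,   2, -10,  -4],
 [ -8,  13, -26,  -2]]
Now row reduce the product.
R2 ← R2 + R1: [0, 9, -6, 6]
R3 ← R3 + (1/2)·R1: [0, 9, -6, 6]
R4 ← R4 + R1: [0, 27, -18, 18]
R3 ← R3 − R2: [0, 0, 0, 0]
R4 ← R4 − (3)·R2: [0, 0, 0, 0]
2 nonzero rows, so rank(AB) = 2.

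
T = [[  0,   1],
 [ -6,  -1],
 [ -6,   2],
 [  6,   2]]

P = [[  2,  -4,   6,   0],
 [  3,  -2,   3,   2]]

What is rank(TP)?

2

First compute TP:
[[  3,  -2,   3,   2],
 [-15,  26, -39,  -2],
 [ -6,  20, -30,   4],
 [ 18, -28,  42,   4]]
Now row reduce the product.
R2 ← R2 + (5)·R1: [0, 16, -24, 8]
R3 ← R3 + (2)·R1: [0, 16, -24, 8]
R4 ← R4 − (6)·R1: [0, -16, 24, -8]
R3 ← R3 − R2: [0, 0, 0, 0]
R4 ← R4 + R2: [0, 0, 0, 0]
2 nonzero rows, so rank(TP) = 2.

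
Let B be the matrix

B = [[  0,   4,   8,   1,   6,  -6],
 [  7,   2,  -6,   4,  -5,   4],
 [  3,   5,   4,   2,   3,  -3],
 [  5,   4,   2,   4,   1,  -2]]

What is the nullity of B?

3

Row reduce to echelon form.
Swap R1 ↔ R2
R3 ← R3 − (3/7)·R1: [0, 29/7, 46/7, 2/7, 36/7, -33/7]
R4 ← R4 − (5/7)·R1: [0, 18/7, 44/7, 8/7, 32/7, -34/7]
R3 ← R3 − (29/28)·R2: [0, 0, -12/7, -3/4, -15/14, 3/2]
R4 ← R4 − (9/14)·R2: [0, 0, 8/7, 1/2, 5/7, -1]
R4 ← R4 + (2/3)·R3: [0, 0, 0, 0, 0, 0]
3 nonzero rows, so rank(B) = 3.
B has 6 columns; by rank–nullity, nullity = 6 − 3 = 3.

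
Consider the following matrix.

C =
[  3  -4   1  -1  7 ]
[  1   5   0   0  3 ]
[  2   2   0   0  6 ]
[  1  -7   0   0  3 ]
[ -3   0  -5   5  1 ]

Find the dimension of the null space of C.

2

Row reduce to echelon form.
R2 ← R2 − (1/3)·R1: [0, 19/3, -1/3, 1/3, 2/3]
R3 ← R3 − (2/3)·R1: [0, 14/3, -2/3, 2/3, 4/3]
R4 ← R4 − (1/3)·R1: [0, -17/3, -1/3, 1/3, 2/3]
R5 ← R5 + R1: [0, -4, -4, 4, 8]
R3 ← R3 − (14/19)·R2: [0, 0, -8/19, 8/19, 16/19]
R4 ← R4 + (17/19)·R2: [0, 0, -12/19, 12/19, 24/19]
R5 ← R5 + (12/19)·R2: [0, 0, -80/19, 80/19, 160/19]
R4 ← R4 − (3/2)·R3: [0, 0, 0, 0, 0]
R5 ← R5 − (10)·R3: [0, 0, 0, 0, 0]
3 nonzero rows, so rank(C) = 3.
C has 5 columns; by rank–nullity, nullity = 5 − 3 = 2.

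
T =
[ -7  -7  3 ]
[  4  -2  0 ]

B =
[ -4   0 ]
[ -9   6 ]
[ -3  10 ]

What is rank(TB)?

2

First compute TB:
[[ 82, -12],
 [  2, -12]]
Now row reduce the product.
R2 ← R2 − (1/41)·R1: [0, -480/41]
2 nonzero rows, so rank(TB) = 2.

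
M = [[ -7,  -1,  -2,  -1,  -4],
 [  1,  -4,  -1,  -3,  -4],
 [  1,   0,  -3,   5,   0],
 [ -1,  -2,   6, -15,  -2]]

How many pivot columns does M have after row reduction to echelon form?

4

Row reduce to echelon form.
R2 ← R2 + (1/7)·R1: [0, -29/7, -9/7, -22/7, -32/7]
R3 ← R3 + (1/7)·R1: [0, -1/7, -23/7, 34/7, -4/7]
R4 ← R4 − (1/7)·R1: [0, -13/7, 44/7, -104/7, -10/7]
R3 ← R3 − (1/29)·R2: [0, 0, -94/29, 144/29, -12/29]
R4 ← R4 − (13/29)·R2: [0, 0, 199/29, -390/29, 18/29]
R4 ← R4 + (199/94)·R3: [0, 0, 0, -138/47, -12/47]
Echelon form has 4 nonzero rows, so rank(M) = 4.
Each nonzero row contributes one pivot column: 4 pivot columns.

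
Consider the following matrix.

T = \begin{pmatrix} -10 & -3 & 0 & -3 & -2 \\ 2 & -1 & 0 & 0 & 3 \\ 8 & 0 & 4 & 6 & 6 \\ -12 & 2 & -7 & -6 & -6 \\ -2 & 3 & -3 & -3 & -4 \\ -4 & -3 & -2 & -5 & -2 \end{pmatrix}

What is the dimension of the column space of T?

5

Row reduce to echelon form.
R2 ← R2 + (1/5)·R1: [0, -8/5, 0, -3/5, 13/5]
R3 ← R3 + (4/5)·R1: [0, -12/5, 4, 18/5, 22/5]
R4 ← R4 − (6/5)·R1: [0, 28/5, -7, -12/5, -18/5]
R5 ← R5 − (1/5)·R1: [0, 18/5, -3, -12/5, -18/5]
R6 ← R6 − (2/5)·R1: [0, -9/5, -2, -19/5, -6/5]
R3 ← R3 − (3/2)·R2: [0, 0, 4, 9/2, 1/2]
R4 ← R4 + (7/2)·R2: [0, 0, -7, -9/2, 11/2]
R5 ← R5 + (9/4)·R2: [0, 0, -3, -15/4, 9/4]
R6 ← R6 − (9/8)·R2: [0, 0, -2, -25/8, -33/8]
R4 ← R4 + (7/4)·R3: [0, 0, 0, 27/8, 51/8]
R5 ← R5 + (3/4)·R3: [0, 0, 0, -3/8, 21/8]
R6 ← R6 + (1/2)·R3: [0, 0, 0, -7/8, -31/8]
R5 ← R5 + (1/9)·R4: [0, 0, 0, 0, 10/3]
R6 ← R6 + (7/27)·R4: [0, 0, 0, 0, -20/9]
R6 ← R6 + (2/3)·R5: [0, 0, 0, 0, 0]
Echelon form has 5 nonzero rows, so rank(T) = 5.
The column space has dimension equal to the rank: 5.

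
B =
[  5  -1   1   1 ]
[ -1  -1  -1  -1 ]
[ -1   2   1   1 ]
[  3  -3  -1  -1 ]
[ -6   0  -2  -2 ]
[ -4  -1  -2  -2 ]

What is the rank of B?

Row reduce to echelon form.
R2 ← R2 + (1/5)·R1: [0, -6/5, -4/5, -4/5]
R3 ← R3 + (1/5)·R1: [0, 9/5, 6/5, 6/5]
R4 ← R4 − (3/5)·R1: [0, -12/5, -8/5, -8/5]
R5 ← R5 + (6/5)·R1: [0, -6/5, -4/5, -4/5]
R6 ← R6 + (4/5)·R1: [0, -9/5, -6/5, -6/5]
R3 ← R3 + (3/2)·R2: [0, 0, 0, 0]
R4 ← R4 − (2)·R2: [0, 0, 0, 0]
R5 ← R5 − R2: [0, 0, 0, 0]
R6 ← R6 − (3/2)·R2: [0, 0, 0, 0]
Echelon form has 2 nonzero rows, so rank(B) = 2.

2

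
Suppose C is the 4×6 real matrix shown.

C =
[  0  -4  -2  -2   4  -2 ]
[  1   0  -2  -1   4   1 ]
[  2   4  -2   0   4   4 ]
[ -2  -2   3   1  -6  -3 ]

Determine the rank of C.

Row reduce to echelon form.
Swap R1 ↔ R2
R3 ← R3 − (2)·R1: [0, 4, 2, 2, -4, 2]
R4 ← R4 + (2)·R1: [0, -2, -1, -1, 2, -1]
R3 ← R3 + R2: [0, 0, 0, 0, 0, 0]
R4 ← R4 − (1/2)·R2: [0, 0, 0, 0, 0, 0]
Echelon form has 2 nonzero rows, so rank(C) = 2.

2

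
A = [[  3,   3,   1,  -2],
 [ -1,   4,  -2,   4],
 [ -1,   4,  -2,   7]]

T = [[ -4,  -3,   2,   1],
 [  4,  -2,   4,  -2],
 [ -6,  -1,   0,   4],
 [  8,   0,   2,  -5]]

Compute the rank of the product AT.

First compute AT:
[[-22, -16,  14,  11],
 [ 64,  -3,  22, -37],
 [ 88,  -3,  28, -52]]
Now row reduce the product.
R2 ← R2 + (32/11)·R1: [0, -545/11, 690/11, -5]
R3 ← R3 + (4)·R1: [0, -67, 84, -8]
R3 ← R3 − (737/545)·R2: [0, 0, -90/109, -135/109]
3 nonzero rows, so rank(AT) = 3.

3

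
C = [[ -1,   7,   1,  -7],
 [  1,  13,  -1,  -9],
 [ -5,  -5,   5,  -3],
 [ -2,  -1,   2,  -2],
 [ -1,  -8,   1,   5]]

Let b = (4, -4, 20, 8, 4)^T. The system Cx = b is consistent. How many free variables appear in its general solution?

2

Row reduce the augmented matrix [C | b].
R2 ← R2 + R1: [0, 20, 0, -16, 0]
R3 ← R3 − (5)·R1: [0, -40, 0, 32, 0]
R4 ← R4 − (2)·R1: [0, -15, 0, 12, 0]
R5 ← R5 − R1: [0, -15, 0, 12, 0]
R3 ← R3 + (2)·R2: [0, 0, 0, 0, 0]
R4 ← R4 + (3/4)·R2: [0, 0, 0, 0, 0]
R5 ← R5 + (3/4)·R2: [0, 0, 0, 0, 0]
The echelon form has 2 nonzero rows, and every pivot lies in the first 4 columns, so rank(C) = rank([C|b]) = 2.
The system is consistent.
Free variables = (unknowns) − (rank) = 4 − 2 = 2.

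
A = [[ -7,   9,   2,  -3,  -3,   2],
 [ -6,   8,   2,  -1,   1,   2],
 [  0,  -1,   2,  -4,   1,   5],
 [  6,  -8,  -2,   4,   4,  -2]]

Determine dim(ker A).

2

Row reduce to echelon form.
R2 ← R2 − (6/7)·R1: [0, 2/7, 2/7, 11/7, 25/7, 2/7]
R4 ← R4 + (6/7)·R1: [0, -2/7, -2/7, 10/7, 10/7, -2/7]
R3 ← R3 + (7/2)·R2: [0, 0, 3, 3/2, 27/2, 6]
R4 ← R4 + R2: [0, 0, 0, 3, 5, 0]
4 nonzero rows, so rank(A) = 4.
A has 6 columns; by rank–nullity, nullity = 6 − 4 = 2.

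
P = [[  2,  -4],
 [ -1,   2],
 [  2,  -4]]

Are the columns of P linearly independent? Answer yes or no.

no

Row reduce P to echelon form.
R2 ← R2 + (1/2)·R1: [0, 0]
R3 ← R3 − R1: [0, 0]
1 pivot among 2 columns.
Only 1 < 2 pivot columns, so the columns are linearly dependent.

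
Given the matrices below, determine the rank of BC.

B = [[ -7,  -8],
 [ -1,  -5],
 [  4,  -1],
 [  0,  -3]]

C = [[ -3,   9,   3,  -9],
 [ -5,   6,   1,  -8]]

First compute BC:
[[ 61, -111, -29, 127],
 [ 28, -39,  -8,  49],
 [ -7,  30,  11, -28],
 [ 15, -18,  -3,  24]]
Now row reduce the product.
R2 ← R2 − (28/61)·R1: [0, 729/61, 324/61, -567/61]
R3 ← R3 + (7/61)·R1: [0, 1053/61, 468/61, -819/61]
R4 ← R4 − (15/61)·R1: [0, 567/61, 252/61, -441/61]
R3 ← R3 − (13/9)·R2: [0, 0, 0, 0]
R4 ← R4 − (7/9)·R2: [0, 0, 0, 0]
2 nonzero rows, so rank(BC) = 2.

2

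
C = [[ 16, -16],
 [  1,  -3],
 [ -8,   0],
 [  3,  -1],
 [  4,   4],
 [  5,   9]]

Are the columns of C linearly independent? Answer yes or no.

Row reduce C to echelon form.
R2 ← R2 − (1/16)·R1: [0, -2]
R3 ← R3 + (1/2)·R1: [0, -8]
R4 ← R4 − (3/16)·R1: [0, 2]
R5 ← R5 − (1/4)·R1: [0, 8]
R6 ← R6 − (5/16)·R1: [0, 14]
R3 ← R3 − (4)·R2: [0, 0]
R4 ← R4 + R2: [0, 0]
R5 ← R5 + (4)·R2: [0, 0]
R6 ← R6 + (7)·R2: [0, 0]
2 pivots among 2 columns.
Every column is a pivot column, so the columns are linearly independent.

yes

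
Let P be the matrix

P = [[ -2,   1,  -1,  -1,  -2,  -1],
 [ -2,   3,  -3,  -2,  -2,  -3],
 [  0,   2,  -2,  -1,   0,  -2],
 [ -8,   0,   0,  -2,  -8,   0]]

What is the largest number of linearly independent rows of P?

Row reduce to echelon form.
R2 ← R2 − R1: [0, 2, -2, -1, 0, -2]
R4 ← R4 − (4)·R1: [0, -4, 4, 2, 0, 4]
R3 ← R3 − R2: [0, 0, 0, 0, 0, 0]
R4 ← R4 + (2)·R2: [0, 0, 0, 0, 0, 0]
Echelon form has 2 nonzero rows, so rank(P) = 2.
The rank gives the maximum number of linearly independent rows: 2.

2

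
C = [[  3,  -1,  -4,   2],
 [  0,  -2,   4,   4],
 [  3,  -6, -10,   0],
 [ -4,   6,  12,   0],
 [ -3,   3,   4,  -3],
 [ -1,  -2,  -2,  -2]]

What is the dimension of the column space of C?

Row reduce to echelon form.
R3 ← R3 − R1: [0, -5, -6, -2]
R4 ← R4 + (4/3)·R1: [0, 14/3, 20/3, 8/3]
R5 ← R5 + R1: [0, 2, 0, -1]
R6 ← R6 + (1/3)·R1: [0, -7/3, -10/3, -4/3]
R3 ← R3 − (5/2)·R2: [0, 0, -16, -12]
R4 ← R4 + (7/3)·R2: [0, 0, 16, 12]
R5 ← R5 + R2: [0, 0, 4, 3]
R6 ← R6 − (7/6)·R2: [0, 0, -8, -6]
R4 ← R4 + R3: [0, 0, 0, 0]
R5 ← R5 + (1/4)·R3: [0, 0, 0, 0]
R6 ← R6 − (1/2)·R3: [0, 0, 0, 0]
Echelon form has 3 nonzero rows, so rank(C) = 3.
The column space has dimension equal to the rank: 3.

3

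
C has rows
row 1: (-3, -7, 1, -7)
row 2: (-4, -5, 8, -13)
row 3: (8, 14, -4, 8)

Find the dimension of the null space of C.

Row reduce to echelon form.
R2 ← R2 − (4/3)·R1: [0, 13/3, 20/3, -11/3]
R3 ← R3 + (8/3)·R1: [0, -14/3, -4/3, -32/3]
R3 ← R3 + (14/13)·R2: [0, 0, 76/13, -190/13]
3 nonzero rows, so rank(C) = 3.
C has 4 columns; by rank–nullity, nullity = 4 − 3 = 1.

1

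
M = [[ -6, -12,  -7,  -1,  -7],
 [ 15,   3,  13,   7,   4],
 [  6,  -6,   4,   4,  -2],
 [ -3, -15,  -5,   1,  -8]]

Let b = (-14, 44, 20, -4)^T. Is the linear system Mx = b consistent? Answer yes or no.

Row reduce the augmented matrix [M | b].
R2 ← R2 + (5/2)·R1: [0, -27, -9/2, 9/2, -27/2, 9]
R3 ← R3 + R1: [0, -18, -3, 3, -9, 6]
R4 ← R4 − (1/2)·R1: [0, -9, -3/2, 3/2, -9/2, 3]
R3 ← R3 − (2/3)·R2: [0, 0, 0, 0, 0, 0]
R4 ← R4 − (1/3)·R2: [0, 0, 0, 0, 0, 0]
The echelon form has 2 nonzero rows, and every pivot lies in the first 5 columns, so rank(M) = rank([M|b]) = 2.
The system is consistent.

yes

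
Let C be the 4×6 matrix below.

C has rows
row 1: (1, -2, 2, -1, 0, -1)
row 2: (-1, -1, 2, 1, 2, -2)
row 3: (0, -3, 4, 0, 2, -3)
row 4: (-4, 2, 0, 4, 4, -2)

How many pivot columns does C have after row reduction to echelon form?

Row reduce to echelon form.
R2 ← R2 + R1: [0, -3, 4, 0, 2, -3]
R4 ← R4 + (4)·R1: [0, -6, 8, 0, 4, -6]
R3 ← R3 − R2: [0, 0, 0, 0, 0, 0]
R4 ← R4 − (2)·R2: [0, 0, 0, 0, 0, 0]
Echelon form has 2 nonzero rows, so rank(C) = 2.
Each nonzero row contributes one pivot column: 2 pivot columns.

2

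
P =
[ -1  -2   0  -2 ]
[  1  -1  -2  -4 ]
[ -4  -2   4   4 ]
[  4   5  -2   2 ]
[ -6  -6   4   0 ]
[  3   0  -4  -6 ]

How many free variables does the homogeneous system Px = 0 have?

Row reduce to echelon form.
R2 ← R2 + R1: [0, -3, -2, -6]
R3 ← R3 − (4)·R1: [0, 6, 4, 12]
R4 ← R4 + (4)·R1: [0, -3, -2, -6]
R5 ← R5 − (6)·R1: [0, 6, 4, 12]
R6 ← R6 + (3)·R1: [0, -6, -4, -12]
R3 ← R3 + (2)·R2: [0, 0, 0, 0]
R4 ← R4 − R2: [0, 0, 0, 0]
R5 ← R5 + (2)·R2: [0, 0, 0, 0]
R6 ← R6 − (2)·R2: [0, 0, 0, 0]
2 nonzero rows, so rank(P) = 2.
P has 4 columns; by rank–nullity, nullity = 4 − 2 = 2.

2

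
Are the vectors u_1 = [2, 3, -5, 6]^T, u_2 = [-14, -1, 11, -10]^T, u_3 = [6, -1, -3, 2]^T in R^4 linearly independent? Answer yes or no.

no

Form the matrix with these vectors as rows and row reduce.
R2 ← R2 + (7)·R1: [0, 20, -24, 32]
R3 ← R3 − (3)·R1: [0, -10, 12, -16]
R3 ← R3 + (1/2)·R2: [0, 0, 0, 0]
2 nonzero rows, so the 3 vectors span a space of dimension 2.
Since 2 < 3, the vectors are linearly dependent.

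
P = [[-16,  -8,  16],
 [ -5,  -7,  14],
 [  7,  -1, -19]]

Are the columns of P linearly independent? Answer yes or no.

yes

Row reduce P to echelon form.
R2 ← R2 − (5/16)·R1: [0, -9/2, 9]
R3 ← R3 + (7/16)·R1: [0, -9/2, -12]
R3 ← R3 − R2: [0, 0, -21]
3 pivots among 3 columns.
Every column is a pivot column, so the columns are linearly independent.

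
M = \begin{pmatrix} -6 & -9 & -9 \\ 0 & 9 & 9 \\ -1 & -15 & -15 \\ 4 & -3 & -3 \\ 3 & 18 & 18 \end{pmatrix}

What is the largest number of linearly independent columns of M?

2

Row reduce to echelon form.
R3 ← R3 − (1/6)·R1: [0, -27/2, -27/2]
R4 ← R4 + (2/3)·R1: [0, -9, -9]
R5 ← R5 + (1/2)·R1: [0, 27/2, 27/2]
R3 ← R3 + (3/2)·R2: [0, 0, 0]
R4 ← R4 + R2: [0, 0, 0]
R5 ← R5 − (3/2)·R2: [0, 0, 0]
Echelon form has 2 nonzero rows, so rank(M) = 2.
The rank gives the maximum number of linearly independent columns: 2.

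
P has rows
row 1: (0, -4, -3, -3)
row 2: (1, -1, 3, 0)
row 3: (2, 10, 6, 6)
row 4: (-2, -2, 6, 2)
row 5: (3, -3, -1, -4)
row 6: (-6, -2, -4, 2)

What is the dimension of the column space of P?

Row reduce to echelon form.
Swap R1 ↔ R2
R3 ← R3 − (2)·R1: [0, 12, 0, 6]
R4 ← R4 + (2)·R1: [0, -4, 12, 2]
R5 ← R5 − (3)·R1: [0, 0, -10, -4]
R6 ← R6 + (6)·R1: [0, -8, 14, 2]
R3 ← R3 + (3)·R2: [0, 0, -9, -3]
R4 ← R4 − R2: [0, 0, 15, 5]
R6 ← R6 − (2)·R2: [0, 0, 20, 8]
R4 ← R4 + (5/3)·R3: [0, 0, 0, 0]
R5 ← R5 − (10/9)·R3: [0, 0, 0, -2/3]
R6 ← R6 + (20/9)·R3: [0, 0, 0, 4/3]
Swap R4 ↔ R5
R6 ← R6 + (2)·R4: [0, 0, 0, 0]
Echelon form has 4 nonzero rows, so rank(P) = 4.
The column space has dimension equal to the rank: 4.

4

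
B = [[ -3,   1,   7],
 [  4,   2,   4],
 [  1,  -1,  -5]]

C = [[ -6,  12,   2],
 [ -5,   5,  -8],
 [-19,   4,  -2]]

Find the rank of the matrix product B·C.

2

First compute BC:
[[-120,  -3, -28],
 [-110,  74, -16],
 [ 94, -13,  20]]
Now row reduce the product.
R2 ← R2 − (11/12)·R1: [0, 307/4, 29/3]
R3 ← R3 + (47/60)·R1: [0, -307/20, -29/15]
R3 ← R3 + (1/5)·R2: [0, 0, 0]
2 nonzero rows, so rank(BC) = 2.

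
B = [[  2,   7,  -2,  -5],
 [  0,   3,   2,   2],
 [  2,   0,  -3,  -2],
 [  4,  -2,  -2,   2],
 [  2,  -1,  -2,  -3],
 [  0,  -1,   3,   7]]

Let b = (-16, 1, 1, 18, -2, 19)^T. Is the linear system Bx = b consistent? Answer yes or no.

Row reduce the augmented matrix [B | b].
R3 ← R3 − R1: [0, -7, -1, 3, 17]
R4 ← R4 − (2)·R1: [0, -16, 2, 12, 50]
R5 ← R5 − R1: [0, -8, 0, 2, 14]
R3 ← R3 + (7/3)·R2: [0, 0, 11/3, 23/3, 58/3]
R4 ← R4 + (16/3)·R2: [0, 0, 38/3, 68/3, 166/3]
R5 ← R5 + (8/3)·R2: [0, 0, 16/3, 22/3, 50/3]
R6 ← R6 + (1/3)·R2: [0, 0, 11/3, 23/3, 58/3]
R4 ← R4 − (38/11)·R3: [0, 0, 0, -42/11, -126/11]
R5 ← R5 − (16/11)·R3: [0, 0, 0, -42/11, -126/11]
R6 ← R6 − R3: [0, 0, 0, 0, 0]
R5 ← R5 − R4: [0, 0, 0, 0, 0]
The echelon form has 4 nonzero rows, and every pivot lies in the first 4 columns, so rank(B) = rank([B|b]) = 4.
The system is consistent.

yes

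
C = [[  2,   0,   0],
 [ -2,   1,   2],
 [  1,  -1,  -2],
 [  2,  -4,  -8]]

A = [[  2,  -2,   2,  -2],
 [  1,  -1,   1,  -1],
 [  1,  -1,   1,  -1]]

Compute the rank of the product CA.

1

First compute CA:
[[  4,  -4,   4,  -4],
 [ -1,   1,  -1,   1],
 [ -1,   1,  -1,   1],
 [ -8,   8,  -8,   8]]
Now row reduce the product.
R2 ← R2 + (1/4)·R1: [0, 0, 0, 0]
R3 ← R3 + (1/4)·R1: [0, 0, 0, 0]
R4 ← R4 + (2)·R1: [0, 0, 0, 0]
1 nonzero row, so rank(CA) = 1.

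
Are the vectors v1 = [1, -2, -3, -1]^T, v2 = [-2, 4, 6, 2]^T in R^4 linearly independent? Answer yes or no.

no

Form the matrix with these vectors as rows and row reduce.
R2 ← R2 + (2)·R1: [0, 0, 0, 0]
1 nonzero row, so the 2 vectors span a space of dimension 1.
Since 1 < 2, the vectors are linearly dependent.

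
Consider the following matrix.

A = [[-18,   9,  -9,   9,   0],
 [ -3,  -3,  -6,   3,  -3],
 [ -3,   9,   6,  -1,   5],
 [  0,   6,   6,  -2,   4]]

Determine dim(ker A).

Row reduce to echelon form.
R2 ← R2 − (1/6)·R1: [0, -9/2, -9/2, 3/2, -3]
R3 ← R3 − (1/6)·R1: [0, 15/2, 15/2, -5/2, 5]
R3 ← R3 + (5/3)·R2: [0, 0, 0, 0, 0]
R4 ← R4 + (4/3)·R2: [0, 0, 0, 0, 0]
2 nonzero rows, so rank(A) = 2.
A has 5 columns; by rank–nullity, nullity = 5 − 2 = 3.

3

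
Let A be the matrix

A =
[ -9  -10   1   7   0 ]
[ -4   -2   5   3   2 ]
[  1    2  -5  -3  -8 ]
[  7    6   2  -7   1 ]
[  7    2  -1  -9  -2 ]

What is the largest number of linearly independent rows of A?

4

Row reduce to echelon form.
R2 ← R2 − (4/9)·R1: [0, 22/9, 41/9, -1/9, 2]
R3 ← R3 + (1/9)·R1: [0, 8/9, -44/9, -20/9, -8]
R4 ← R4 + (7/9)·R1: [0, -16/9, 25/9, -14/9, 1]
R5 ← R5 + (7/9)·R1: [0, -52/9, -2/9, -32/9, -2]
R3 ← R3 − (4/11)·R2: [0, 0, -72/11, -24/11, -96/11]
R4 ← R4 + (8/11)·R2: [0, 0, 67/11, -18/11, 27/11]
R5 ← R5 + (26/11)·R2: [0, 0, 116/11, -42/11, 30/11]
R4 ← R4 + (67/72)·R3: [0, 0, 0, -11/3, -17/3]
R5 ← R5 + (29/18)·R3: [0, 0, 0, -22/3, -34/3]
R5 ← R5 − (2)·R4: [0, 0, 0, 0, 0]
Echelon form has 4 nonzero rows, so rank(A) = 4.
The rank gives the maximum number of linearly independent rows: 4.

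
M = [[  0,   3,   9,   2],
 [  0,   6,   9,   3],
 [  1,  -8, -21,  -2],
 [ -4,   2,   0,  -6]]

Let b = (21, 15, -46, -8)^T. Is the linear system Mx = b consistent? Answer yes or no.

yes

Row reduce the augmented matrix [M | b].
Swap R1 ↔ R3
R4 ← R4 + (4)·R1: [0, -30, -84, -14, -192]
R3 ← R3 − (1/2)·R2: [0, 0, 9/2, 1/2, 27/2]
R4 ← R4 + (5)·R2: [0, 0, -39, 1, -117]
R4 ← R4 + (26/3)·R3: [0, 0, 0, 16/3, 0]
The echelon form has 4 nonzero rows, and every pivot lies in the first 4 columns, so rank(M) = rank([M|b]) = 4.
The system is consistent.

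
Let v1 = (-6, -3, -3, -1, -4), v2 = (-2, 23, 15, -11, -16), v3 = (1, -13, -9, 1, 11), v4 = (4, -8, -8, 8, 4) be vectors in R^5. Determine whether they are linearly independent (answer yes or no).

Form the matrix with these vectors as rows and row reduce.
R2 ← R2 − (1/3)·R1: [0, 24, 16, -32/3, -44/3]
R3 ← R3 + (1/6)·R1: [0, -27/2, -19/2, 5/6, 31/3]
R4 ← R4 + (2/3)·R1: [0, -10, -10, 22/3, 4/3]
R3 ← R3 + (9/16)·R2: [0, 0, -1/2, -31/6, 25/12]
R4 ← R4 + (5/12)·R2: [0, 0, -10/3, 26/9, -43/9]
R4 ← R4 − (20/3)·R3: [0, 0, 0, 112/3, -56/3]
4 nonzero rows, so the 4 vectors span a space of dimension 4.
Since 4 = 4, the vectors are linearly independent.

yes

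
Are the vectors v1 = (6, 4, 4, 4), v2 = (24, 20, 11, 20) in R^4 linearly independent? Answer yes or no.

Form the matrix with these vectors as rows and row reduce.
R2 ← R2 − (4)·R1: [0, 4, -5, 4]
2 nonzero rows, so the 2 vectors span a space of dimension 2.
Since 2 = 2, the vectors are linearly independent.

yes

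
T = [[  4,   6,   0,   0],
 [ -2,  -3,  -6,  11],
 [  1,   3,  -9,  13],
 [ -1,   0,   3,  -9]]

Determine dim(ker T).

1

Row reduce to echelon form.
R2 ← R2 + (1/2)·R1: [0, 0, -6, 11]
R3 ← R3 − (1/4)·R1: [0, 3/2, -9, 13]
R4 ← R4 + (1/4)·R1: [0, 3/2, 3, -9]
Swap R2 ↔ R3
R4 ← R4 − R2: [0, 0, 12, -22]
R4 ← R4 + (2)·R3: [0, 0, 0, 0]
3 nonzero rows, so rank(T) = 3.
T has 4 columns; by rank–nullity, nullity = 4 − 3 = 1.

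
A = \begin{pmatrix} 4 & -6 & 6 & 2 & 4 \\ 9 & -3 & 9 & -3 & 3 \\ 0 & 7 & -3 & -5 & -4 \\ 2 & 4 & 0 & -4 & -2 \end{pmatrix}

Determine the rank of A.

Row reduce to echelon form.
R2 ← R2 − (9/4)·R1: [0, 21/2, -9/2, -15/2, -6]
R4 ← R4 − (1/2)·R1: [0, 7, -3, -5, -4]
R3 ← R3 − (2/3)·R2: [0, 0, 0, 0, 0]
R4 ← R4 − (2/3)·R2: [0, 0, 0, 0, 0]
Echelon form has 2 nonzero rows, so rank(A) = 2.

2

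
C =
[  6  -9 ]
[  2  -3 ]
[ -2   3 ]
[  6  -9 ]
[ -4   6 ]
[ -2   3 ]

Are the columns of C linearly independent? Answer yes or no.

Row reduce C to echelon form.
R2 ← R2 − (1/3)·R1: [0, 0]
R3 ← R3 + (1/3)·R1: [0, 0]
R4 ← R4 − R1: [0, 0]
R5 ← R5 + (2/3)·R1: [0, 0]
R6 ← R6 + (1/3)·R1: [0, 0]
1 pivot among 2 columns.
Only 1 < 2 pivot columns, so the columns are linearly dependent.

no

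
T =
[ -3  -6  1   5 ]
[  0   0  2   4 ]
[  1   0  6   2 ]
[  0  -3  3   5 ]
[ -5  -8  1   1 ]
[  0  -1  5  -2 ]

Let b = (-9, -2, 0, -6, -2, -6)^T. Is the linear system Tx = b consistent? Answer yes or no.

Row reduce the augmented matrix [T | b].
R3 ← R3 + (1/3)·R1: [0, -2, 19/3, 11/3, -3]
R5 ← R5 − (5/3)·R1: [0, 2, -2/3, -22/3, 13]
Swap R2 ↔ R3
R4 ← R4 − (3/2)·R2: [0, 0, -13/2, -1/2, -3/2]
R5 ← R5 + R2: [0, 0, 17/3, -11/3, 10]
R6 ← R6 − (1/2)·R2: [0, 0, 11/6, -23/6, -9/2]
R4 ← R4 + (13/4)·R3: [0, 0, 0, 25/2, -8]
R5 ← R5 − (17/6)·R3: [0, 0, 0, -15, 47/3]
R6 ← R6 − (11/12)·R3: [0, 0, 0, -15/2, -8/3]
R5 ← R5 + (6/5)·R4: [0, 0, 0, 0, 91/15]
R6 ← R6 + (3/5)·R4: [0, 0, 0, 0, -112/15]
R6 ← R6 + (16/13)·R5: [0, 0, 0, 0, 0]
The echelon form has 5 nonzero rows; the last pivot sits in the augmented column, so rank(T) = 4 but rank([T|b]) = 5.
Since the ranks differ, the system is inconsistent.

no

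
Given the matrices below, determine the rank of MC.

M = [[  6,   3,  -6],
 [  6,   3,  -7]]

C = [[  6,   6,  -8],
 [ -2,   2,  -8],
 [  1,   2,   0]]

2

First compute MC:
[[ 24,  30, -72],
 [ 23,  28, -72]]
Now row reduce the product.
R2 ← R2 − (23/24)·R1: [0, -3/4, -3]
2 nonzero rows, so rank(MC) = 2.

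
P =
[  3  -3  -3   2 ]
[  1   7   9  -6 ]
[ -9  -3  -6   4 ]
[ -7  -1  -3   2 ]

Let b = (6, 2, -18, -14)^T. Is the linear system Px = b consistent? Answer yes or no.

yes

Row reduce the augmented matrix [P | b].
R2 ← R2 − (1/3)·R1: [0, 8, 10, -20/3, 0]
R3 ← R3 + (3)·R1: [0, -12, -15, 10, 0]
R4 ← R4 + (7/3)·R1: [0, -8, -10, 20/3, 0]
R3 ← R3 + (3/2)·R2: [0, 0, 0, 0, 0]
R4 ← R4 + R2: [0, 0, 0, 0, 0]
The echelon form has 2 nonzero rows, and every pivot lies in the first 4 columns, so rank(P) = rank([P|b]) = 2.
The system is consistent.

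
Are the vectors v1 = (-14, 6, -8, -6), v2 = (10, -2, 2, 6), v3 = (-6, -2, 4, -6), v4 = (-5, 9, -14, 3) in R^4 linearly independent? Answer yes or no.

no

Form the matrix with these vectors as rows and row reduce.
R2 ← R2 + (5/7)·R1: [0, 16/7, -26/7, 12/7]
R3 ← R3 − (3/7)·R1: [0, -32/7, 52/7, -24/7]
R4 ← R4 − (5/14)·R1: [0, 48/7, -78/7, 36/7]
R3 ← R3 + (2)·R2: [0, 0, 0, 0]
R4 ← R4 − (3)·R2: [0, 0, 0, 0]
2 nonzero rows, so the 4 vectors span a space of dimension 2.
Since 2 < 4, the vectors are linearly dependent.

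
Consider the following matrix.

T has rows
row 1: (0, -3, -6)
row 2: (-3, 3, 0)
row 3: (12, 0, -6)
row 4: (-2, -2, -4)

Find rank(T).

3

Row reduce to echelon form.
Swap R1 ↔ R2
R3 ← R3 + (4)·R1: [0, 12, -6]
R4 ← R4 − (2/3)·R1: [0, -4, -4]
R3 ← R3 + (4)·R2: [0, 0, -30]
R4 ← R4 − (4/3)·R2: [0, 0, 4]
R4 ← R4 + (2/15)·R3: [0, 0, 0]
Echelon form has 3 nonzero rows, so rank(T) = 3.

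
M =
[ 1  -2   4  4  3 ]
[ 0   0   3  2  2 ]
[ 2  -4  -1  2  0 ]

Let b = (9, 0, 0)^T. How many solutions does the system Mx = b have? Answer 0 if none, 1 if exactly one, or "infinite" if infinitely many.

0

Row reduce the augmented matrix [M | b].
R3 ← R3 − (2)·R1: [0, 0, -9, -6, -6, -18]
R3 ← R3 + (3)·R2: [0, 0, 0, 0, 0, -18]
The echelon form has 3 nonzero rows; the last pivot sits in the augmented column, so rank(M) = 2 but rank([M|b]) = 3.
Since the ranks differ, the system is inconsistent.
It has no solutions.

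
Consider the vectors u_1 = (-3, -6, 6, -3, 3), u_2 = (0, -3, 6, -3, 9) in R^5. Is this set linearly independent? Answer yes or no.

yes

Form the matrix with these vectors as rows and row reduce.
2 nonzero rows, so the 2 vectors span a space of dimension 2.
Since 2 = 2, the vectors are linearly independent.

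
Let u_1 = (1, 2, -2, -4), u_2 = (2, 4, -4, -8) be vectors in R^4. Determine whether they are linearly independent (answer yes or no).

no

Form the matrix with these vectors as rows and row reduce.
R2 ← R2 − (2)·R1: [0, 0, 0, 0]
1 nonzero row, so the 2 vectors span a space of dimension 1.
Since 1 < 2, the vectors are linearly dependent.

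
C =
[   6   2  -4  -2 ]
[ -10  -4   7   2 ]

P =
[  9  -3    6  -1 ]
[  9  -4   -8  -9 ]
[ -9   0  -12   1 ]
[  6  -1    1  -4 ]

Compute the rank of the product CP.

First compute CP:
[[ 96, -24,  66, -20],
 [-177,  44, -110,  45]]
Now row reduce the product.
R2 ← R2 + (59/32)·R1: [0, -1/4, 187/16, 65/8]
2 nonzero rows, so rank(CP) = 2.

2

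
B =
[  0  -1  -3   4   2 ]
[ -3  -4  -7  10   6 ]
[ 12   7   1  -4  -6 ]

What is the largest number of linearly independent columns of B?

Row reduce to echelon form.
Swap R1 ↔ R2
R3 ← R3 + (4)·R1: [0, -9, -27, 36, 18]
R3 ← R3 − (9)·R2: [0, 0, 0, 0, 0]
Echelon form has 2 nonzero rows, so rank(B) = 2.
The rank gives the maximum number of linearly independent columns: 2.

2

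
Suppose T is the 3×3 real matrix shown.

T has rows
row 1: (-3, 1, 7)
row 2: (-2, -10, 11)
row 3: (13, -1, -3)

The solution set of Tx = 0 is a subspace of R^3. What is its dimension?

0

Row reduce to echelon form.
R2 ← R2 − (2/3)·R1: [0, -32/3, 19/3]
R3 ← R3 + (13/3)·R1: [0, 10/3, 82/3]
R3 ← R3 + (5/16)·R2: [0, 0, 469/16]
3 nonzero rows, so rank(T) = 3.
T has 3 columns; by rank–nullity, nullity = 3 − 3 = 0.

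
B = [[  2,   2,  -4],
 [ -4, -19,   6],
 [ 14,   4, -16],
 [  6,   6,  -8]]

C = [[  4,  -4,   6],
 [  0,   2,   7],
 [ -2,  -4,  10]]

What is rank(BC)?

First compute BC:
[[ 16,  12, -14],
 [-28, -46, -97],
 [ 88,  16, -48],
 [ 40,  20,  -2]]
Now row reduce the product.
R2 ← R2 + (7/4)·R1: [0, -25, -243/2]
R3 ← R3 − (11/2)·R1: [0, -50, 29]
R4 ← R4 − (5/2)·R1: [0, -10, 33]
R3 ← R3 − (2)·R2: [0, 0, 272]
R4 ← R4 − (2/5)·R2: [0, 0, 408/5]
R4 ← R4 − (3/10)·R3: [0, 0, 0]
3 nonzero rows, so rank(BC) = 3.

3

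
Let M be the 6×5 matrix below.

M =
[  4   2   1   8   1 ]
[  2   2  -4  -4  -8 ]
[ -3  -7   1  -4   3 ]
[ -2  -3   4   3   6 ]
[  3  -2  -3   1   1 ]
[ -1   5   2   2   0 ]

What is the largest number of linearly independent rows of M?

4

Row reduce to echelon form.
R2 ← R2 − (1/2)·R1: [0, 1, -9/2, -8, -17/2]
R3 ← R3 + (3/4)·R1: [0, -11/2, 7/4, 2, 15/4]
R4 ← R4 + (1/2)·R1: [0, -2, 9/2, 7, 13/2]
R5 ← R5 − (3/4)·R1: [0, -7/2, -15/4, -5, 1/4]
R6 ← R6 + (1/4)·R1: [0, 11/2, 9/4, 4, 1/4]
R3 ← R3 + (11/2)·R2: [0, 0, -23, -42, -43]
R4 ← R4 + (2)·R2: [0, 0, -9/2, -9, -21/2]
R5 ← R5 + (7/2)·R2: [0, 0, -39/2, -33, -59/2]
R6 ← R6 − (11/2)·R2: [0, 0, 27, 48, 47]
R4 ← R4 − (9/46)·R3: [0, 0, 0, -18/23, -48/23]
R5 ← R5 − (39/46)·R3: [0, 0, 0, 60/23, 160/23]
R6 ← R6 + (27/23)·R3: [0, 0, 0, -30/23, -80/23]
R5 ← R5 + (10/3)·R4: [0, 0, 0, 0, 0]
R6 ← R6 − (5/3)·R4: [0, 0, 0, 0, 0]
Echelon form has 4 nonzero rows, so rank(M) = 4.
The rank gives the maximum number of linearly independent rows: 4.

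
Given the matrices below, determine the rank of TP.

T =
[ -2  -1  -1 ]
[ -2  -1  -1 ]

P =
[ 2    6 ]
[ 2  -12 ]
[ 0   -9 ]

First compute TP:
[[ -6,   9],
 [ -6,   9]]
Now row reduce the product.
R2 ← R2 − R1: [0, 0]
1 nonzero row, so rank(TP) = 1.

1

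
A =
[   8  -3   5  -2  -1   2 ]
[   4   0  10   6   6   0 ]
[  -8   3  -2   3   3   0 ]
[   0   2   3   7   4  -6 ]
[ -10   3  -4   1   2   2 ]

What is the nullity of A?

3

Row reduce to echelon form.
R2 ← R2 − (1/2)·R1: [0, 3/2, 15/2, 7, 13/2, -1]
R3 ← R3 + R1: [0, 0, 3, 1, 2, 2]
R5 ← R5 + (5/4)·R1: [0, -3/4, 9/4, -3/2, 3/4, 9/2]
R4 ← R4 − (4/3)·R2: [0, 0, -7, -7/3, -14/3, -14/3]
R5 ← R5 + (1/2)·R2: [0, 0, 6, 2, 4, 4]
R4 ← R4 + (7/3)·R3: [0, 0, 0, 0, 0, 0]
R5 ← R5 − (2)·R3: [0, 0, 0, 0, 0, 0]
3 nonzero rows, so rank(A) = 3.
A has 6 columns; by rank–nullity, nullity = 6 − 3 = 3.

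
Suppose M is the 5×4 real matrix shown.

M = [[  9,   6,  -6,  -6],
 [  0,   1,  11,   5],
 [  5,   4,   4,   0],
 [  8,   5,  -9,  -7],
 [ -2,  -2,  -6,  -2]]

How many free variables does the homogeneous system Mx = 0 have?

2

Row reduce to echelon form.
R3 ← R3 − (5/9)·R1: [0, 2/3, 22/3, 10/3]
R4 ← R4 − (8/9)·R1: [0, -1/3, -11/3, -5/3]
R5 ← R5 + (2/9)·R1: [0, -2/3, -22/3, -10/3]
R3 ← R3 − (2/3)·R2: [0, 0, 0, 0]
R4 ← R4 + (1/3)·R2: [0, 0, 0, 0]
R5 ← R5 + (2/3)·R2: [0, 0, 0, 0]
2 nonzero rows, so rank(M) = 2.
M has 4 columns; by rank–nullity, nullity = 4 − 2 = 2.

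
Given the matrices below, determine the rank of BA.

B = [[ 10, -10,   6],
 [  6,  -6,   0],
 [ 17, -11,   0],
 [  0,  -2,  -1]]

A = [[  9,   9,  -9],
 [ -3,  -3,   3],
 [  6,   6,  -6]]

First compute BA:
[[156, 156, -156],
 [ 72,  72, -72],
 [186, 186, -186],
 [  0,   0,   0]]
Now row reduce the product.
R2 ← R2 − (6/13)·R1: [0, 0, 0]
R3 ← R3 − (31/26)·R1: [0, 0, 0]
1 nonzero row, so rank(BA) = 1.

1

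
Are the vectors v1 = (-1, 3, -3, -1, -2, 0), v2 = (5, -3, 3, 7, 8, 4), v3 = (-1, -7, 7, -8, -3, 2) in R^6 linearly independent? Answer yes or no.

Form the matrix with these vectors as rows and row reduce.
R2 ← R2 + (5)·R1: [0, 12, -12, 2, -2, 4]
R3 ← R3 − R1: [0, -10, 10, -7, -1, 2]
R3 ← R3 + (5/6)·R2: [0, 0, 0, -16/3, -8/3, 16/3]
3 nonzero rows, so the 3 vectors span a space of dimension 3.
Since 3 = 3, the vectors are linearly independent.

yes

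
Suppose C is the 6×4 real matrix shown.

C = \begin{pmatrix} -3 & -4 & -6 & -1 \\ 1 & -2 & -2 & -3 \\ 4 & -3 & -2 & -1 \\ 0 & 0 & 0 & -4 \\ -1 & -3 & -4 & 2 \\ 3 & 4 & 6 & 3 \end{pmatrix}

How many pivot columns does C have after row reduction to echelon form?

3

Row reduce to echelon form.
R2 ← R2 + (1/3)·R1: [0, -10/3, -4, -10/3]
R3 ← R3 + (4/3)·R1: [0, -25/3, -10, -7/3]
R5 ← R5 − (1/3)·R1: [0, -5/3, -2, 7/3]
R6 ← R6 + R1: [0, 0, 0, 2]
R3 ← R3 − (5/2)·R2: [0, 0, 0, 6]
R5 ← R5 − (1/2)·R2: [0, 0, 0, 4]
R4 ← R4 + (2/3)·R3: [0, 0, 0, 0]
R5 ← R5 − (2/3)·R3: [0, 0, 0, 0]
R6 ← R6 − (1/3)·R3: [0, 0, 0, 0]
Echelon form has 3 nonzero rows, so rank(C) = 3.
Each nonzero row contributes one pivot column: 3 pivot columns.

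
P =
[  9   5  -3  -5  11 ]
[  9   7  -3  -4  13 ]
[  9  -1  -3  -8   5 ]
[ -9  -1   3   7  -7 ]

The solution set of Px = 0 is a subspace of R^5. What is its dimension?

Row reduce to echelon form.
R2 ← R2 − R1: [0, 2, 0, 1, 2]
R3 ← R3 − R1: [0, -6, 0, -3, -6]
R4 ← R4 + R1: [0, 4, 0, 2, 4]
R3 ← R3 + (3)·R2: [0, 0, 0, 0, 0]
R4 ← R4 − (2)·R2: [0, 0, 0, 0, 0]
2 nonzero rows, so rank(P) = 2.
P has 5 columns; by rank–nullity, nullity = 5 − 2 = 3.

3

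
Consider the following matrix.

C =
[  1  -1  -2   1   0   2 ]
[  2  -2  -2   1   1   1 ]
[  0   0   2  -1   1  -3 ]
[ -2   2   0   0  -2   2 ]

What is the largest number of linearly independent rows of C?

Row reduce to echelon form.
R2 ← R2 − (2)·R1: [0, 0, 2, -1, 1, -3]
R4 ← R4 + (2)·R1: [0, 0, -4, 2, -2, 6]
R3 ← R3 − R2: [0, 0, 0, 0, 0, 0]
R4 ← R4 + (2)·R2: [0, 0, 0, 0, 0, 0]
Echelon form has 2 nonzero rows, so rank(C) = 2.
The rank gives the maximum number of linearly independent rows: 2.

2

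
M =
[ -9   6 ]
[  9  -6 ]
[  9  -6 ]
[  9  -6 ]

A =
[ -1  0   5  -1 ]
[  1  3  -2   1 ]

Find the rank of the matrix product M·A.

1

First compute MA:
[[ 15,  18, -57,  15],
 [-15, -18,  57, -15],
 [-15, -18,  57, -15],
 [-15, -18,  57, -15]]
Now row reduce the product.
R2 ← R2 + R1: [0, 0, 0, 0]
R3 ← R3 + R1: [0, 0, 0, 0]
R4 ← R4 + R1: [0, 0, 0, 0]
1 nonzero row, so rank(MA) = 1.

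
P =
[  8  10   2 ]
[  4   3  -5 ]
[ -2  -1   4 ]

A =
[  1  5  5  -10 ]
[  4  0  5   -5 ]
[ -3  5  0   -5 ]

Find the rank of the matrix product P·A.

2

First compute PA:
[[ 42,  50,  90, -140],
 [ 31,  -5,  35, -30],
 [-18,  10, -15,   5]]
Now row reduce the product.
R2 ← R2 − (31/42)·R1: [0, -880/21, -220/7, 220/3]
R3 ← R3 + (3/7)·R1: [0, 220/7, 165/7, -55]
R3 ← R3 + (3/4)·R2: [0, 0, 0, 0]
2 nonzero rows, so rank(PA) = 2.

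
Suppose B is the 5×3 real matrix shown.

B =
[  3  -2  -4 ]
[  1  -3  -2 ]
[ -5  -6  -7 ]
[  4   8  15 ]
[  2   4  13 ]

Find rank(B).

Row reduce to echelon form.
R2 ← R2 − (1/3)·R1: [0, -7/3, -2/3]
R3 ← R3 + (5/3)·R1: [0, -28/3, -41/3]
R4 ← R4 − (4/3)·R1: [0, 32/3, 61/3]
R5 ← R5 − (2/3)·R1: [0, 16/3, 47/3]
R3 ← R3 − (4)·R2: [0, 0, -11]
R4 ← R4 + (32/7)·R2: [0, 0, 121/7]
R5 ← R5 + (16/7)·R2: [0, 0, 99/7]
R4 ← R4 + (11/7)·R3: [0, 0, 0]
R5 ← R5 + (9/7)·R3: [0, 0, 0]
Echelon form has 3 nonzero rows, so rank(B) = 3.

3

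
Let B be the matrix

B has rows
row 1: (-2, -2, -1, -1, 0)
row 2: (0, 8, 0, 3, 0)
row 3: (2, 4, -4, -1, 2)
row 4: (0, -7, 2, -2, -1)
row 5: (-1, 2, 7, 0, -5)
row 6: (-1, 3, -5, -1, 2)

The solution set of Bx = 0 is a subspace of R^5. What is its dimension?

1

Row reduce to echelon form.
R3 ← R3 + R1: [0, 2, -5, -2, 2]
R5 ← R5 − (1/2)·R1: [0, 3, 15/2, 1/2, -5]
R6 ← R6 − (1/2)·R1: [0, 4, -9/2, -1/2, 2]
R3 ← R3 − (1/4)·R2: [0, 0, -5, -11/4, 2]
R4 ← R4 + (7/8)·R2: [0, 0, 2, 5/8, -1]
R5 ← R5 − (3/8)·R2: [0, 0, 15/2, -5/8, -5]
R6 ← R6 − (1/2)·R2: [0, 0, -9/2, -2, 2]
R4 ← R4 + (2/5)·R3: [0, 0, 0, -19/40, -1/5]
R5 ← R5 + (3/2)·R3: [0, 0, 0, -19/4, -2]
R6 ← R6 − (9/10)·R3: [0, 0, 0, 19/40, 1/5]
R5 ← R5 − (10)·R4: [0, 0, 0, 0, 0]
R6 ← R6 + R4: [0, 0, 0, 0, 0]
4 nonzero rows, so rank(B) = 4.
B has 5 columns; by rank–nullity, nullity = 5 − 4 = 1.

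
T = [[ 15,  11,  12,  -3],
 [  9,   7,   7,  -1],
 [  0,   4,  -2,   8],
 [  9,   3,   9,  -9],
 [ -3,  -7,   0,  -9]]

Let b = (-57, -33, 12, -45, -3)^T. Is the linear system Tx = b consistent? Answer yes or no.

yes

Row reduce the augmented matrix [T | b].
R2 ← R2 − (3/5)·R1: [0, 2/5, -1/5, 4/5, 6/5]
R4 ← R4 − (3/5)·R1: [0, -18/5, 9/5, -36/5, -54/5]
R5 ← R5 + (1/5)·R1: [0, -24/5, 12/5, -48/5, -72/5]
R3 ← R3 − (10)·R2: [0, 0, 0, 0, 0]
R4 ← R4 + (9)·R2: [0, 0, 0, 0, 0]
R5 ← R5 + (12)·R2: [0, 0, 0, 0, 0]
The echelon form has 2 nonzero rows, and every pivot lies in the first 4 columns, so rank(T) = rank([T|b]) = 2.
The system is consistent.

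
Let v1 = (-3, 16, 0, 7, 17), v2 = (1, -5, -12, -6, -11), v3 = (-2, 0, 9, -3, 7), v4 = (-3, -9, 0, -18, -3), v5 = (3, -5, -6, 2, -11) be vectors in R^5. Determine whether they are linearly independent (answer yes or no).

no

Form the matrix with these vectors as rows and row reduce.
R2 ← R2 + (1/3)·R1: [0, 1/3, -12, -11/3, -16/3]
R3 ← R3 − (2/3)·R1: [0, -32/3, 9, -23/3, -13/3]
R4 ← R4 − R1: [0, -25, 0, -25, -20]
R5 ← R5 + R1: [0, 11, -6, 9, 6]
R3 ← R3 + (32)·R2: [0, 0, -375, -125, -175]
R4 ← R4 + (75)·R2: [0, 0, -900, -300, -420]
R5 ← R5 − (33)·R2: [0, 0, 390, 130, 182]
R4 ← R4 − (12/5)·R3: [0, 0, 0, 0, 0]
R5 ← R5 + (26/25)·R3: [0, 0, 0, 0, 0]
3 nonzero rows, so the 5 vectors span a space of dimension 3.
Since 3 < 5, the vectors are linearly dependent.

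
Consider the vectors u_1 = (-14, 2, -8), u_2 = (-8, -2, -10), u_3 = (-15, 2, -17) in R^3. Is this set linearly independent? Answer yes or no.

Form the matrix with these vectors as rows and row reduce.
R2 ← R2 − (4/7)·R1: [0, -22/7, -38/7]
R3 ← R3 − (15/14)·R1: [0, -1/7, -59/7]
R3 ← R3 − (1/22)·R2: [0, 0, -90/11]
3 nonzero rows, so the 3 vectors span a space of dimension 3.
Since 3 = 3, the vectors are linearly independent.

yes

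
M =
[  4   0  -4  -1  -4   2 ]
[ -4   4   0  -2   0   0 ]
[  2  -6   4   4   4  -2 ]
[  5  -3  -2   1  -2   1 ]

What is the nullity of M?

4

Row reduce to echelon form.
R2 ← R2 + R1: [0, 4, -4, -3, -4, 2]
R3 ← R3 − (1/2)·R1: [0, -6, 6, 9/2, 6, -3]
R4 ← R4 − (5/4)·R1: [0, -3, 3, 9/4, 3, -3/2]
R3 ← R3 + (3/2)·R2: [0, 0, 0, 0, 0, 0]
R4 ← R4 + (3/4)·R2: [0, 0, 0, 0, 0, 0]
2 nonzero rows, so rank(M) = 2.
M has 6 columns; by rank–nullity, nullity = 6 − 2 = 4.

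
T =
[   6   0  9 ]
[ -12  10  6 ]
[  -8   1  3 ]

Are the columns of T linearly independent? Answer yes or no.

Row reduce T to echelon form.
R2 ← R2 + (2)·R1: [0, 10, 24]
R3 ← R3 + (4/3)·R1: [0, 1, 15]
R3 ← R3 − (1/10)·R2: [0, 0, 63/5]
3 pivots among 3 columns.
Every column is a pivot column, so the columns are linearly independent.

yes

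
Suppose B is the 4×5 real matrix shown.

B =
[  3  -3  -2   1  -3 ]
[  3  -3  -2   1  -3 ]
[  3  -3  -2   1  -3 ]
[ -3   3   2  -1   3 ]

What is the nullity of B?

4

Row reduce to echelon form.
R2 ← R2 − R1: [0, 0, 0, 0, 0]
R3 ← R3 − R1: [0, 0, 0, 0, 0]
R4 ← R4 + R1: [0, 0, 0, 0, 0]
1 nonzero row, so rank(B) = 1.
B has 5 columns; by rank–nullity, nullity = 5 − 1 = 4.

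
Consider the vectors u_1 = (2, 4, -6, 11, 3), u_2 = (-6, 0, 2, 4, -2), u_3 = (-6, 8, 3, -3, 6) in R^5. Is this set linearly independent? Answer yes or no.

yes

Form the matrix with these vectors as rows and row reduce.
R2 ← R2 + (3)·R1: [0, 12, -16, 37, 7]
R3 ← R3 + (3)·R1: [0, 20, -15, 30, 15]
R3 ← R3 − (5/3)·R2: [0, 0, 35/3, -95/3, 10/3]
3 nonzero rows, so the 3 vectors span a space of dimension 3.
Since 3 = 3, the vectors are linearly independent.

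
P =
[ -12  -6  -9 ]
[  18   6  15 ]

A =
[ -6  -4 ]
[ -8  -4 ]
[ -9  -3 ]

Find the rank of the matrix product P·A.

First compute PA:
[[201,  99],
 [-291, -141]]
Now row reduce the product.
R2 ← R2 + (97/67)·R1: [0, 156/67]
2 nonzero rows, so rank(PA) = 2.

2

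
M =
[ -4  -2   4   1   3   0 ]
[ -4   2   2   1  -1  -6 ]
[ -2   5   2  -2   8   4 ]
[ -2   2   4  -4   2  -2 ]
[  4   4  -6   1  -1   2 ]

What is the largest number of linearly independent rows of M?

Row reduce to echelon form.
R2 ← R2 − R1: [0, 4, -2, 0, -4, -6]
R3 ← R3 − (1/2)·R1: [0, 6, 0, -5/2, 13/2, 4]
R4 ← R4 − (1/2)·R1: [0, 3, 2, -9/2, 1/2, -2]
R5 ← R5 + R1: [0, 2, -2, 2, 2, 2]
R3 ← R3 − (3/2)·R2: [0, 0, 3, -5/2, 25/2, 13]
R4 ← R4 − (3/4)·R2: [0, 0, 7/2, -9/2, 7/2, 5/2]
R5 ← R5 − (1/2)·R2: [0, 0, -1, 2, 4, 5]
R4 ← R4 − (7/6)·R3: [0, 0, 0, -19/12, -133/12, -38/3]
R5 ← R5 + (1/3)·R3: [0, 0, 0, 7/6, 49/6, 28/3]
R5 ← R5 + (14/19)·R4: [0, 0, 0, 0, 0, 0]
Echelon form has 4 nonzero rows, so rank(M) = 4.
The rank gives the maximum number of linearly independent rows: 4.

4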